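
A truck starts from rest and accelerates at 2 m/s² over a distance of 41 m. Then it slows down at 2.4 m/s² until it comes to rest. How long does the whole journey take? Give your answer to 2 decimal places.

Phase 1 (accelerating): v₀ = 0 m/s, a = 2 m/s².
v² = v₀² + 2aΔx = 0² + 2·2·41 = 164 → v = 12.8 m/s
t = (v − v₀)/a = (12.8 − 0)/2 = 6.40 s

Phase 2 (decelerating): v₀ = 12.8 m/s, a = -2.4 m/s².
v = v₀ + at → t = (0 − 12.8) / -2.4 = 5.34 s
v² = v₀² + 2aΔx → Δx = (0² − 12.8²)/(2·-2.4) = 34.2 m
Total time = 6.40 + 5.34 = 11.7 s

11.74 s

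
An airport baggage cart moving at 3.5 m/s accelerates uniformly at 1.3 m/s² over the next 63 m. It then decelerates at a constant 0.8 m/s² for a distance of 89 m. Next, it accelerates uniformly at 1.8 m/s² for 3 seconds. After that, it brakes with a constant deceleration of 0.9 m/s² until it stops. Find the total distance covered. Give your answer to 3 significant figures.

247 m

Phase 1 (accelerating): v₀ = 3.50 m/s, a = 1.3 m/s².
v² = v₀² + 2aΔx = 3.50² + 2·1.3·63 = 176 → v = 13.3 m/s
t = (v − v₀)/a = (13.3 − 3.50)/1.3 = 7.51 s

Phase 2 (decelerating): v₀ = 13.3 m/s, a = -0.8 m/s².
v² = v₀² + 2aΔx = 13.3² + 2·-0.8·89 = 33.7 → v = 5.80 m/s
t = (v − v₀)/a = (5.80 − 13.3)/-0.8 = 9.33 s

Phase 3 (accelerating): v₀ = 5.80 m/s, a = 1.8 m/s².
v = v₀ + at = 5.80 + (1.8)(3) = 11.2 m/s
Δx = v₀t + ½at² = 5.80·3 + 0.5·1.8·3² = 25.5 m

Phase 4 (decelerating): v₀ = 11.2 m/s, a = -0.9 m/s².
v = v₀ + at → t = (0 − 11.2) / -0.9 = 12.4 s
v² = v₀² + 2aΔx → Δx = (0² − 11.2²)/(2·-0.9) = 69.7 m
Total distance = 63.0 + 89.0 + 25.5 + 69.7 = 247 m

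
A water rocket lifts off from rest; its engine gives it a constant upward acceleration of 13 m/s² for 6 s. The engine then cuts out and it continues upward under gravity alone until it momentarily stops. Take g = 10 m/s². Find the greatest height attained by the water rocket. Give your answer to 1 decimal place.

Phase 1 (powered ascent): v₀ = 0 m/s, a = 13 m/s².
v = v₀ + at = 0 + (13)(6) = 78.0 m/s
Δx = v₀t + ½at² = 0·6 + 0.5·13·6² = 234 m

Phase 2 (coasting upward): v₀ = 78.0 m/s, a = -10 m/s².
v = v₀ + at → t = (0 − 78.0) / -10 = 7.80 s
v² = v₀² + 2aΔx → Δx = (0² − 78.0²)/(2·-10) = 304 m
Maximum height = 234 + 304 = 538 m

538.2 m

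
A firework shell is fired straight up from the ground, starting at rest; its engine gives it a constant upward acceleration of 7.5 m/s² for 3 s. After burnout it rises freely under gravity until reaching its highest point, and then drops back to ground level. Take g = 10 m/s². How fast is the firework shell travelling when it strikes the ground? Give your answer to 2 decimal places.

34.37 m/s

Phase 1 (powered ascent): v₀ = 0 m/s, a = 7.5 m/s².
v = v₀ + at = 0 + (7.5)(3) = 22.5 m/s
Δx = v₀t + ½at² = 0·3 + 0.5·7.5·3² = 33.8 m

Phase 2 (coasting upward): v₀ = 22.5 m/s, a = -10 m/s².
v = v₀ + at → t = (0 − 22.5) / -10 = 2.25 s
v² = v₀² + 2aΔx → Δx = (0² − 22.5²)/(2·-10) = 25.3 m

Phase 3 (free fall): v₀ = 0 m/s, a = -10 m/s².
Falls 59.1 m from rest: t = √(2·59.1/10) = 3.44 s; v = g·t = 34.4 m/s.
Impact speed = 34.4 m/s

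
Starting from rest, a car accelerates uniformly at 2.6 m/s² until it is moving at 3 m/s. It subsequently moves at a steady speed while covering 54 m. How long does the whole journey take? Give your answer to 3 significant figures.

Phase 1 (accelerating): v₀ = 0 m/s, a = 2.6 m/s².
v = v₀ + at → t = (3 − 0) / 2.6 = 1.15 s
v² = v₀² + 2aΔx → Δx = (3² − 0²)/(2·2.6) = 1.73 m

Phase 2 (constant speed): v₀ = 3.00 m/s, a = 0 m/s².
Constant speed: t = d/v = 54/3.00 = 18.0 s
Total time = 1.15 + 18.0 = 19.2 s

19.2 s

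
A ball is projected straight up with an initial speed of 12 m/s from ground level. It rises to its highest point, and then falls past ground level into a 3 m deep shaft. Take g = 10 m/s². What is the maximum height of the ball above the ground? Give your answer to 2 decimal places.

7.20 m

Phase 1 (rising): v₀ = 12.0 m/s, a = -10 m/s².
v = v₀ + at → t = (0 − 12.0) / -10 = 1.20 s
v² = v₀² + 2aΔx → Δx = (0² − 12.0²)/(2·-10) = 7.20 m
Maximum height = 7.20 m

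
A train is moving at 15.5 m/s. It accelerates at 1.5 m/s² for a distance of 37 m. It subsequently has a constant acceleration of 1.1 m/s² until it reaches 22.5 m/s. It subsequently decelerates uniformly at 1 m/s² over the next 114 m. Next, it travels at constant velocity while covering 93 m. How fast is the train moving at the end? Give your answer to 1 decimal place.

Phase 1 (accelerating): v₀ = 15.5 m/s, a = 1.5 m/s².
v² = v₀² + 2aΔx = 15.5² + 2·1.5·37 = 351 → v = 18.7 m/s
t = (v − v₀)/a = (18.7 − 15.5)/1.5 = 2.16 s

Phase 2 (accelerating): v₀ = 18.7 m/s, a = 1.1 m/s².
v = v₀ + at → t = (22.5 − 18.7) / 1.1 = 3.42 s
v² = v₀² + 2aΔx → Δx = (22.5² − 18.7²)/(2·1.1) = 70.5 m

Phase 3 (decelerating): v₀ = 22.5 m/s, a = -1 m/s².
v² = v₀² + 2aΔx = 22.5² + 2·-1·114 = 278 → v = 16.7 m/s
t = (v − v₀)/a = (16.7 − 22.5)/-1 = 5.82 s

Phase 4 (constant speed): v₀ = 16.7 m/s, a = 0 m/s².
Constant speed: t = d/v = 93/16.7 = 5.58 s
Final speed = 16.7 m/s

16.7 m/s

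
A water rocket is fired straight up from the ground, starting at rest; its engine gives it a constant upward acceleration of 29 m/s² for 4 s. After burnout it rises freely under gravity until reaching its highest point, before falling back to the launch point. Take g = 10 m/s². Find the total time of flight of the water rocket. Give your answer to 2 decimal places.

Phase 1 (powered ascent): v₀ = 0 m/s, a = 29 m/s².
v = v₀ + at = 0 + (29)(4) = 116 m/s
Δx = v₀t + ½at² = 0·4 + 0.5·29·4² = 232 m

Phase 2 (coasting upward): v₀ = 116 m/s, a = -10 m/s².
v = v₀ + at → t = (0 − 116) / -10 = 11.6 s
v² = v₀² + 2aΔx → Δx = (0² − 116²)/(2·-10) = 673 m

Phase 3 (free fall): v₀ = 0 m/s, a = -10 m/s².
Falls 905 m from rest: t = √(2·905/10) = 13.5 s; v = g·t = 135 m/s.
Total time = 4.00 + 11.6 + 13.5 = 29.1 s

29.05 s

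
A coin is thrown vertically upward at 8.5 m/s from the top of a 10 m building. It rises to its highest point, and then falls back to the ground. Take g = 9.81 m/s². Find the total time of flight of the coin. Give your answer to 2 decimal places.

2.54 s

Phase 1 (rising): v₀ = 8.50 m/s, a = -9.81 m/s².
v = v₀ + at → t = (0 − 8.50) / -9.81 = 0.866 s
v² = v₀² + 2aΔx → Δx = (0² − 8.50²)/(2·-9.81) = 3.68 m

Phase 2 (falling): v₀ = 0 m/s, a = -9.81 m/s².
Falls 13.7 m from rest: t = √(2·13.7/9.81) = 1.67 s; v = g·t = 16.4 m/s.
Total time = 0.866 + 1.67 = 2.54 s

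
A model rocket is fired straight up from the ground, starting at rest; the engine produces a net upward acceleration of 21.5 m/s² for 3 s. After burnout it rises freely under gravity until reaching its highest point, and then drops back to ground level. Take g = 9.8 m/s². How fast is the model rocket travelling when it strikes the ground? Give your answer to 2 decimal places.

Phase 1 (powered ascent): v₀ = 0 m/s, a = 21.5 m/s².
v = v₀ + at = 0 + (21.5)(3) = 64.5 m/s
Δx = v₀t + ½at² = 0·3 + 0.5·21.5·3² = 96.8 m

Phase 2 (coasting upward): v₀ = 64.5 m/s, a = -9.8 m/s².
v = v₀ + at → t = (0 − 64.5) / -9.8 = 6.58 s
v² = v₀² + 2aΔx → Δx = (0² − 64.5²)/(2·-9.8) = 212 m

Phase 3 (free fall): v₀ = 0 m/s, a = -9.8 m/s².
Falls 309 m from rest: t = √(2·309/9.8) = 7.94 s; v = g·t = 77.8 m/s.
Impact speed = 77.8 m/s

77.82 m/s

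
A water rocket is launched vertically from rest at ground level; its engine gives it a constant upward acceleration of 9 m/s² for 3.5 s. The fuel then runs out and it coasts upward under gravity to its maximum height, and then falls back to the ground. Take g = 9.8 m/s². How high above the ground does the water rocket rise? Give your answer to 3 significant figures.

106 m

Phase 1 (powered ascent): v₀ = 0 m/s, a = 9 m/s².
v = v₀ + at = 0 + (9)(3.5) = 31.5 m/s
Δx = v₀t + ½at² = 0·3.5 + 0.5·9·3.5² = 55.1 m

Phase 2 (coasting upward): v₀ = 31.5 m/s, a = -9.8 m/s².
v = v₀ + at → t = (0 − 31.5) / -9.8 = 3.21 s
v² = v₀² + 2aΔx → Δx = (0² − 31.5²)/(2·-9.8) = 50.6 m
Maximum height = 55.1 + 50.6 = 106 m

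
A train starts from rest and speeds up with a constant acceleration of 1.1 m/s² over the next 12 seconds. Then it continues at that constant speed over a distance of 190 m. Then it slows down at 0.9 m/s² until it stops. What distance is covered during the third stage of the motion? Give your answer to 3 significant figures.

96.8 m

Phase 1 (accelerating): v₀ = 0 m/s, a = 1.1 m/s².
v = v₀ + at = 0 + (1.1)(12) = 13.2 m/s
Δx = v₀t + ½at² = 0·12 + 0.5·1.1·12² = 79.2 m

Phase 2 (constant speed): v₀ = 13.2 m/s, a = 0 m/s².
Constant speed: t = d/v = 190/13.2 = 14.4 s

Phase 3 (decelerating): v₀ = 13.2 m/s, a = -0.9 m/s².
v = v₀ + at → t = (0 − 13.2) / -0.9 = 14.7 s
v² = v₀² + 2aΔx → Δx = (0² − 13.2²)/(2·-0.9) = 96.8 m
Distance in phase 3 = 96.8 m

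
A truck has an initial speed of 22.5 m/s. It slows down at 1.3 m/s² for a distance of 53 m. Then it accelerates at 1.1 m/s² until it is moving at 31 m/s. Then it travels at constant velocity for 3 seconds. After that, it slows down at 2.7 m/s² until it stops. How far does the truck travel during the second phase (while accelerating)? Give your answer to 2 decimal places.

269.34 m

Phase 1 (decelerating): v₀ = 22.5 m/s, a = -1.3 m/s².
v² = v₀² + 2aΔx = 22.5² + 2·-1.3·53 = 368 → v = 19.2 m/s
t = (v − v₀)/a = (19.2 − 22.5)/-1.3 = 2.54 s

Phase 2 (accelerating): v₀ = 19.2 m/s, a = 1.1 m/s².
v = v₀ + at → t = (31 − 19.2) / 1.1 = 10.7 s
v² = v₀² + 2aΔx → Δx = (31² − 19.2²)/(2·1.1) = 269 m
Distance in phase 2 = 269 m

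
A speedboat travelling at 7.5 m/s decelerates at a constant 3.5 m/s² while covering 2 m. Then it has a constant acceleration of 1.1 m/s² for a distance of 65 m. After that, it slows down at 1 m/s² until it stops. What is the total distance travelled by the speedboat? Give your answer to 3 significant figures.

160 m

Phase 1 (decelerating): v₀ = 7.50 m/s, a = -3.5 m/s².
v² = v₀² + 2aΔx = 7.50² + 2·-3.5·2 = 42.2 → v = 6.50 m/s
t = (v − v₀)/a = (6.50 − 7.50)/-3.5 = 0.286 s

Phase 2 (accelerating): v₀ = 6.50 m/s, a = 1.1 m/s².
v² = v₀² + 2aΔx = 6.50² + 2·1.1·65 = 185 → v = 13.6 m/s
t = (v − v₀)/a = (13.6 − 6.50)/1.1 = 6.46 s

Phase 3 (decelerating): v₀ = 13.6 m/s, a = -1 m/s².
v = v₀ + at → t = (0 − 13.6) / -1 = 13.6 s
v² = v₀² + 2aΔx → Δx = (0² − 13.6²)/(2·-1) = 92.6 m
Total distance = 2.00 + 65.0 + 92.6 = 160 m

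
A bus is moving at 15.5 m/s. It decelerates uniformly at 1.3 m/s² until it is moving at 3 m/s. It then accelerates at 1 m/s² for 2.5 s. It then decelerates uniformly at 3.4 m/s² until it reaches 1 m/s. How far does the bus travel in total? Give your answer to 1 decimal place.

Phase 1 (decelerating): v₀ = 15.5 m/s, a = -1.3 m/s².
v = v₀ + at → t = (3 − 15.5) / -1.3 = 9.62 s
v² = v₀² + 2aΔx → Δx = (3² − 15.5²)/(2·-1.3) = 88.9 m

Phase 2 (accelerating): v₀ = 3.00 m/s, a = 1 m/s².
v = v₀ + at = 3.00 + (1)(2.5) = 5.50 m/s
Δx = v₀t + ½at² = 3.00·2.5 + 0.5·1·2.5² = 10.6 m

Phase 3 (decelerating): v₀ = 5.50 m/s, a = -3.4 m/s².
v = v₀ + at → t = (1 − 5.50) / -3.4 = 1.32 s
v² = v₀² + 2aΔx → Δx = (1² − 5.50²)/(2·-3.4) = 4.30 m
Total distance = 88.9 + 10.6 + 4.30 = 104 m

103.9 m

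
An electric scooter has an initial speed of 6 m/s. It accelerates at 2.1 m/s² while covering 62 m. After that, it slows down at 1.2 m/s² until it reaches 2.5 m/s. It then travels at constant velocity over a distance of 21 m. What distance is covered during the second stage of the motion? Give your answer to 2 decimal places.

Phase 1 (accelerating): v₀ = 6.00 m/s, a = 2.1 m/s².
v² = v₀² + 2aΔx = 6.00² + 2·2.1·62 = 296 → v = 17.2 m/s
t = (v − v₀)/a = (17.2 − 6.00)/2.1 = 5.34 s

Phase 2 (decelerating): v₀ = 17.2 m/s, a = -1.2 m/s².
v = v₀ + at → t = (2.5 − 17.2) / -1.2 = 12.3 s
v² = v₀² + 2aΔx → Δx = (2.5² − 17.2²)/(2·-1.2) = 121 m
Distance in phase 2 = 121 m

120.90 m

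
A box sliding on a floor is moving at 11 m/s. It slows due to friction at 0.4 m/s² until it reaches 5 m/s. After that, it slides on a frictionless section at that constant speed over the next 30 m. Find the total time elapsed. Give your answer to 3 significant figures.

21.0 s

Phase 1 (decelerating): v₀ = 11.0 m/s, a = -0.4 m/s².
v = v₀ + at → t = (5 − 11.0) / -0.4 = 15.0 s
v² = v₀² + 2aΔx → Δx = (5² − 11.0²)/(2·-0.4) = 120 m

Phase 2 (constant speed): v₀ = 5.00 m/s, a = 0 m/s².
Constant speed: t = d/v = 30/5.00 = 6.00 s
Total time = 15.0 + 6.00 = 21.0 s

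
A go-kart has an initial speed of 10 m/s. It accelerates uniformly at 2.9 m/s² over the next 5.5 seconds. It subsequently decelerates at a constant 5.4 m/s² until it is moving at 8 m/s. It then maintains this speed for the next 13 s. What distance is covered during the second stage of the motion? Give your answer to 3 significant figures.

56.4 m

Phase 1 (accelerating): v₀ = 10.0 m/s, a = 2.9 m/s².
v = v₀ + at = 10.0 + (2.9)(5.5) = 25.9 m/s
Δx = v₀t + ½at² = 10.0·5.5 + 0.5·2.9·5.5² = 98.9 m

Phase 2 (decelerating): v₀ = 25.9 m/s, a = -5.4 m/s².
v = v₀ + at → t = (8 − 25.9) / -5.4 = 3.32 s
v² = v₀² + 2aΔx → Δx = (8² − 25.9²)/(2·-5.4) = 56.4 m
Distance in phase 2 = 56.4 m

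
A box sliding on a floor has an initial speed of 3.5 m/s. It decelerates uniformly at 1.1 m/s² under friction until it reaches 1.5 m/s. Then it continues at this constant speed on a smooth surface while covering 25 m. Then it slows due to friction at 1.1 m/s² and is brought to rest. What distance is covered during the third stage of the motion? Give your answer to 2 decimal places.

1.02 m

Phase 1 (decelerating): v₀ = 3.50 m/s, a = -1.1 m/s².
v = v₀ + at → t = (1.5 − 3.50) / -1.1 = 1.82 s
v² = v₀² + 2aΔx → Δx = (1.5² − 3.50²)/(2·-1.1) = 4.55 m

Phase 2 (constant speed): v₀ = 1.50 m/s, a = 0 m/s².
Constant speed: t = d/v = 25/1.50 = 16.7 s

Phase 3 (decelerating): v₀ = 1.50 m/s, a = -1.1 m/s².
v = v₀ + at → t = (0 − 1.50) / -1.1 = 1.36 s
v² = v₀² + 2aΔx → Δx = (0² − 1.50²)/(2·-1.1) = 1.02 m
Distance in phase 3 = 1.02 m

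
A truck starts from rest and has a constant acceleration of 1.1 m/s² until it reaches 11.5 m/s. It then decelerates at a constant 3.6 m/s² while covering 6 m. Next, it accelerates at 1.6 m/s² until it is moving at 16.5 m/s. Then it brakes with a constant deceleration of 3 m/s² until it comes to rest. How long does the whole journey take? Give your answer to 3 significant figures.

20.9 s

Phase 1 (accelerating): v₀ = 0 m/s, a = 1.1 m/s².
v = v₀ + at → t = (11.5 − 0) / 1.1 = 10.5 s
v² = v₀² + 2aΔx → Δx = (11.5² − 0²)/(2·1.1) = 60.1 m

Phase 2 (decelerating): v₀ = 11.5 m/s, a = -3.6 m/s².
v² = v₀² + 2aΔx = 11.5² + 2·-3.6·6 = 89.0 → v = 9.44 m/s
t = (v − v₀)/a = (9.44 − 11.5)/-3.6 = 0.573 s

Phase 3 (accelerating): v₀ = 9.44 m/s, a = 1.6 m/s².
v = v₀ + at → t = (16.5 − 9.44) / 1.6 = 4.41 s
v² = v₀² + 2aΔx → Δx = (16.5² − 9.44²)/(2·1.6) = 57.2 m

Phase 4 (decelerating): v₀ = 16.5 m/s, a = -3 m/s².
v = v₀ + at → t = (0 − 16.5) / -3 = 5.50 s
v² = v₀² + 2aΔx → Δx = (0² − 16.5²)/(2·-3) = 45.4 m
Total time = 10.5 + 0.573 + 4.41 + 5.50 = 20.9 s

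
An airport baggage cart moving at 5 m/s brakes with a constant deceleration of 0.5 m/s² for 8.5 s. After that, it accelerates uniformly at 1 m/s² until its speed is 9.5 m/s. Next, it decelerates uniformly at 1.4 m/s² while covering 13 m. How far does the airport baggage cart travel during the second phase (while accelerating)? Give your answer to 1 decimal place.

44.8 m

Phase 1 (decelerating): v₀ = 5.00 m/s, a = -0.5 m/s².
v = v₀ + at = 5.00 + (-0.5)(8.5) = 0.750 m/s
Δx = v₀t + ½at² = 5.00·8.5 + 0.5·-0.5·8.5² = 24.4 m

Phase 2 (accelerating): v₀ = 0.750 m/s, a = 1 m/s².
v = v₀ + at → t = (9.5 − 0.750) / 1 = 8.75 s
v² = v₀² + 2aΔx → Δx = (9.5² − 0.750²)/(2·1) = 44.8 m
Distance in phase 2 = 44.8 m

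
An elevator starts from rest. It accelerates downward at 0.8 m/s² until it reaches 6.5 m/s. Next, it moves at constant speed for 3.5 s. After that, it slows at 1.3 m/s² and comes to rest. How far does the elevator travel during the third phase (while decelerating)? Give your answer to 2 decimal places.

Phase 1 (accelerating): v₀ = 0 m/s, a = 0.8 m/s².
v = v₀ + at → t = (6.5 − 0) / 0.8 = 8.12 s
v² = v₀² + 2aΔx → Δx = (6.5² − 0²)/(2·0.8) = 26.4 m

Phase 2 (constant speed): v₀ = 6.50 m/s, a = 0 m/s².
v = v₀ + at = 6.50 + (0)(3.5) = 6.50 m/s
Δx = v₀t + ½at² = 6.50·3.5 + 0.5·0·3.5² = 22.8 m

Phase 3 (decelerating): v₀ = 6.50 m/s, a = -1.3 m/s².
v = v₀ + at → t = (0 − 6.50) / -1.3 = 5.00 s
v² = v₀² + 2aΔx → Δx = (0² − 6.50²)/(2·-1.3) = 16.2 m
Distance in phase 3 = 16.2 m

16.25 m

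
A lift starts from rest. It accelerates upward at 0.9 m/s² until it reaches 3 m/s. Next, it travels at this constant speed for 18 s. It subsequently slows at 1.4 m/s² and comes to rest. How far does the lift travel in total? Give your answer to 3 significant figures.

Phase 1 (accelerating): v₀ = 0 m/s, a = 0.9 m/s².
v = v₀ + at → t = (3 − 0) / 0.9 = 3.33 s
v² = v₀² + 2aΔx → Δx = (3² − 0²)/(2·0.9) = 5.00 m

Phase 2 (constant speed): v₀ = 3.00 m/s, a = 0 m/s².
v = v₀ + at = 3.00 + (0)(18) = 3.00 m/s
Δx = v₀t + ½at² = 3.00·18 + 0.5·0·18² = 54.0 m

Phase 3 (decelerating): v₀ = 3.00 m/s, a = -1.4 m/s².
v = v₀ + at → t = (0 − 3.00) / -1.4 = 2.14 s
v² = v₀² + 2aΔx → Δx = (0² − 3.00²)/(2·-1.4) = 3.21 m
Total distance = 5.00 + 54.0 + 3.21 = 62.2 m

62.2 m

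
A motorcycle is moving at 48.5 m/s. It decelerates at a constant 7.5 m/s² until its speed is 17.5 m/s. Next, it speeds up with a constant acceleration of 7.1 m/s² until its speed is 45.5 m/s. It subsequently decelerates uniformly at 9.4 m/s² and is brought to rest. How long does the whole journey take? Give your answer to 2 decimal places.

Phase 1 (decelerating): v₀ = 48.5 m/s, a = -7.5 m/s².
v = v₀ + at → t = (17.5 − 48.5) / -7.5 = 4.13 s
v² = v₀² + 2aΔx → Δx = (17.5² − 48.5²)/(2·-7.5) = 136 m

Phase 2 (accelerating): v₀ = 17.5 m/s, a = 7.1 m/s².
v = v₀ + at → t = (45.5 − 17.5) / 7.1 = 3.94 s
v² = v₀² + 2aΔx → Δx = (45.5² − 17.5²)/(2·7.1) = 124 m

Phase 3 (decelerating): v₀ = 45.5 m/s, a = -9.4 m/s².
v = v₀ + at → t = (0 − 45.5) / -9.4 = 4.84 s
v² = v₀² + 2aΔx → Δx = (0² − 45.5²)/(2·-9.4) = 110 m
Total time = 4.13 + 3.94 + 4.84 = 12.9 s

12.92 s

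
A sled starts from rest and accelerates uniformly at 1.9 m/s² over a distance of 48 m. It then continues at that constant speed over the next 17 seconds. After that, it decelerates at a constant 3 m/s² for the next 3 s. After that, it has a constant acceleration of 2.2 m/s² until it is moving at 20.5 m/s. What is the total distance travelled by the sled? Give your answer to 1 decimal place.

Phase 1 (accelerating): v₀ = 0 m/s, a = 1.9 m/s².
v² = v₀² + 2aΔx = 0² + 2·1.9·48 = 182 → v = 13.5 m/s
t = (v − v₀)/a = (13.5 − 0)/1.9 = 7.11 s

Phase 2 (constant speed): v₀ = 13.5 m/s, a = 0 m/s².
v = v₀ + at = 13.5 + (0)(17) = 13.5 m/s
Δx = v₀t + ½at² = 13.5·17 + 0.5·0·17² = 230 m

Phase 3 (decelerating): v₀ = 13.5 m/s, a = -3 m/s².
v = v₀ + at = 13.5 + (-3)(3) = 4.51 m/s
Δx = v₀t + ½at² = 13.5·3 + 0.5·-3·3² = 27.0 m

Phase 4 (accelerating): v₀ = 4.51 m/s, a = 2.2 m/s².
v = v₀ + at → t = (20.5 − 4.51) / 2.2 = 7.27 s
v² = v₀² + 2aΔx → Δx = (20.5² − 4.51²)/(2·2.2) = 90.9 m
Total distance = 48.0 + 230 + 27.0 + 90.9 = 396 m

395.5 m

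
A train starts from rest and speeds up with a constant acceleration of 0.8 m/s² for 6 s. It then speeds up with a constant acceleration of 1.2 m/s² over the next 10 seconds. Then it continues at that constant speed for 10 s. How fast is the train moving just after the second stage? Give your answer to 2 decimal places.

16.80 m/s

Phase 1 (accelerating): v₀ = 0 m/s, a = 0.8 m/s².
v = v₀ + at = 0 + (0.8)(6) = 4.80 m/s
Δx = v₀t + ½at² = 0·6 + 0.5·0.8·6² = 14.4 m

Phase 2 (accelerating): v₀ = 4.80 m/s, a = 1.2 m/s².
v = v₀ + at = 4.80 + (1.2)(10) = 16.8 m/s
Δx = v₀t + ½at² = 4.80·10 + 0.5·1.2·10² = 108 m
Speed at end of phase 2 = 16.8 m/s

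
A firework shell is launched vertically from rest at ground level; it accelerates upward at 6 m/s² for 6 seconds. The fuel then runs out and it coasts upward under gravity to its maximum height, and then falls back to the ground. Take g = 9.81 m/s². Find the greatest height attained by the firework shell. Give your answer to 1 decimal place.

174.1 m

Phase 1 (powered ascent): v₀ = 0 m/s, a = 6 m/s².
v = v₀ + at = 0 + (6)(6) = 36.0 m/s
Δx = v₀t + ½at² = 0·6 + 0.5·6·6² = 108 m

Phase 2 (coasting upward): v₀ = 36.0 m/s, a = -9.81 m/s².
v = v₀ + at → t = (0 − 36.0) / -9.81 = 3.67 s
v² = v₀² + 2aΔx → Δx = (0² − 36.0²)/(2·-9.81) = 66.1 m
Maximum height = 108 + 66.1 = 174 m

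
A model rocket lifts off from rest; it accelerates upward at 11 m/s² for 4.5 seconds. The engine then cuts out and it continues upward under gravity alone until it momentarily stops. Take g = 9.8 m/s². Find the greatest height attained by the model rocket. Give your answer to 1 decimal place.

Phase 1 (powered ascent): v₀ = 0 m/s, a = 11 m/s².
v = v₀ + at = 0 + (11)(4.5) = 49.5 m/s
Δx = v₀t + ½at² = 0·4.5 + 0.5·11·4.5² = 111 m

Phase 2 (coasting upward): v₀ = 49.5 m/s, a = -9.8 m/s².
v = v₀ + at → t = (0 − 49.5) / -9.8 = 5.05 s
v² = v₀² + 2aΔx → Δx = (0² − 49.5²)/(2·-9.8) = 125 m
Maximum height = 111 + 125 = 236 m

236.4 m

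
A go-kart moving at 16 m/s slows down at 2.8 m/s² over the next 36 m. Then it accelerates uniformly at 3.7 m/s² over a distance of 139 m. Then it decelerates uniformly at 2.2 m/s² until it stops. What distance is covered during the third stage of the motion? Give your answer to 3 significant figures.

Phase 1 (decelerating): v₀ = 16.0 m/s, a = -2.8 m/s².
v² = v₀² + 2aΔx = 16.0² + 2·-2.8·36 = 54.4 → v = 7.38 m/s
t = (v − v₀)/a = (7.38 − 16.0)/-2.8 = 3.08 s

Phase 2 (accelerating): v₀ = 7.38 m/s, a = 3.7 m/s².
v² = v₀² + 2aΔx = 7.38² + 2·3.7·139 = 1080 → v = 32.9 m/s
t = (v − v₀)/a = (32.9 − 7.38)/3.7 = 6.90 s

Phase 3 (decelerating): v₀ = 32.9 m/s, a = -2.2 m/s².
v = v₀ + at → t = (0 − 32.9) / -2.2 = 15.0 s
v² = v₀² + 2aΔx → Δx = (0² − 32.9²)/(2·-2.2) = 246 m
Distance in phase 3 = 246 m

246 m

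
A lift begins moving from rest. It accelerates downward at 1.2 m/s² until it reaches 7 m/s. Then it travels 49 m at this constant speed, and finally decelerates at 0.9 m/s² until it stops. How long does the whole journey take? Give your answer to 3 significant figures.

Phase 1 (accelerating): v₀ = 0 m/s, a = 1.2 m/s².
v = v₀ + at → t = (7 − 0) / 1.2 = 5.83 s
v² = v₀² + 2aΔx → Δx = (7² − 0²)/(2·1.2) = 20.4 m

Phase 2 (constant speed): v₀ = 7.00 m/s, a = 0 m/s².
Constant speed: t = d/v = 49/7.00 = 7.00 s

Phase 3 (decelerating): v₀ = 7.00 m/s, a = -0.9 m/s².
v = v₀ + at → t = (0 − 7.00) / -0.9 = 7.78 s
v² = v₀² + 2aΔx → Δx = (0² − 7.00²)/(2·-0.9) = 27.2 m
Total time = 5.83 + 7.00 + 7.78 = 20.6 s

20.6 s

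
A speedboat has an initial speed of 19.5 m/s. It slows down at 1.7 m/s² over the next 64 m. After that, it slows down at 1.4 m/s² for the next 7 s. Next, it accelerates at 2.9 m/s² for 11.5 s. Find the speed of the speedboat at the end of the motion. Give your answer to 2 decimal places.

Phase 1 (decelerating): v₀ = 19.5 m/s, a = -1.7 m/s².
v² = v₀² + 2aΔx = 19.5² + 2·-1.7·64 = 163 → v = 12.8 m/s
t = (v − v₀)/a = (12.8 − 19.5)/-1.7 = 3.97 s

Phase 2 (decelerating): v₀ = 12.8 m/s, a = -1.4 m/s².
v = v₀ + at = 12.8 + (-1.4)(7) = 2.95 m/s
Δx = v₀t + ½at² = 12.8·7 + 0.5·-1.4·7² = 55.0 m

Phase 3 (accelerating): v₀ = 2.95 m/s, a = 2.9 m/s².
v = v₀ + at = 2.95 + (2.9)(11.5) = 36.3 m/s
Δx = v₀t + ½at² = 2.95·11.5 + 0.5·2.9·11.5² = 226 m
Final speed = 36.3 m/s

36.30 m/s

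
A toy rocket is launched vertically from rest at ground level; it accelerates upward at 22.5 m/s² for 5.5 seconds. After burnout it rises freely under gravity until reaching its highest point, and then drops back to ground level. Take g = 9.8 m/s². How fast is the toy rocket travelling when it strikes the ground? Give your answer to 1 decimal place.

Phase 1 (powered ascent): v₀ = 0 m/s, a = 22.5 m/s².
v = v₀ + at = 0 + (22.5)(5.5) = 124 m/s
Δx = v₀t + ½at² = 0·5.5 + 0.5·22.5·5.5² = 340 m

Phase 2 (coasting upward): v₀ = 124 m/s, a = -9.8 m/s².
v = v₀ + at → t = (0 − 124) / -9.8 = 12.6 s
v² = v₀² + 2aΔx → Δx = (0² − 124²)/(2·-9.8) = 781 m

Phase 3 (free fall): v₀ = 0 m/s, a = -9.8 m/s².
Falls 1120 m from rest: t = √(2·1120/9.8) = 15.1 s; v = g·t = 148 m/s.
Impact speed = 148 m/s

148.3 m/s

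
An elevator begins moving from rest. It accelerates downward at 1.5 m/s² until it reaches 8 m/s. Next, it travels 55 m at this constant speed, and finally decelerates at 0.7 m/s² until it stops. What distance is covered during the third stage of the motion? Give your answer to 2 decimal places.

45.71 m

Phase 1 (accelerating): v₀ = 0 m/s, a = 1.5 m/s².
v = v₀ + at → t = (8 − 0) / 1.5 = 5.33 s
v² = v₀² + 2aΔx → Δx = (8² − 0²)/(2·1.5) = 21.3 m

Phase 2 (constant speed): v₀ = 8.00 m/s, a = 0 m/s².
Constant speed: t = d/v = 55/8.00 = 6.88 s

Phase 3 (decelerating): v₀ = 8.00 m/s, a = -0.7 m/s².
v = v₀ + at → t = (0 − 8.00) / -0.7 = 11.4 s
v² = v₀² + 2aΔx → Δx = (0² − 8.00²)/(2·-0.7) = 45.7 m
Distance in phase 3 = 45.7 m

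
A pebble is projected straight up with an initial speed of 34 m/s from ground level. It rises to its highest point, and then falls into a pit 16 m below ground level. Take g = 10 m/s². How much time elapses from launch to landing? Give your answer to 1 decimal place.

7.2 s

Phase 1 (rising): v₀ = 34.0 m/s, a = -10 m/s².
v = v₀ + at → t = (0 − 34.0) / -10 = 3.40 s
v² = v₀² + 2aΔx → Δx = (0² − 34.0²)/(2·-10) = 57.8 m

Phase 2 (falling): v₀ = 0 m/s, a = -10 m/s².
Falls 73.8 m from rest: t = √(2·73.8/10) = 3.84 s; v = g·t = 38.4 m/s.
Total time = 3.40 + 3.84 = 7.24 s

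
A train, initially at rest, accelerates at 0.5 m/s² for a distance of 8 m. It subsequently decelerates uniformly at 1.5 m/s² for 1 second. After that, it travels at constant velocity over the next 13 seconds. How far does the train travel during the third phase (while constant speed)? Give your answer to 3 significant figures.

Phase 1 (accelerating): v₀ = 0 m/s, a = 0.5 m/s².
v² = v₀² + 2aΔx = 0² + 2·0.5·8 = 8.00 → v = 2.83 m/s
t = (v − v₀)/a = (2.83 − 0)/0.5 = 5.66 s

Phase 2 (decelerating): v₀ = 2.83 m/s, a = -1.5 m/s².
v = v₀ + at = 2.83 + (-1.5)(1) = 1.33 m/s
Δx = v₀t + ½at² = 2.83·1 + 0.5·-1.5·1² = 2.08 m

Phase 3 (constant speed): v₀ = 1.33 m/s, a = 0 m/s².
v = v₀ + at = 1.33 + (0)(13) = 1.33 m/s
Δx = v₀t + ½at² = 1.33·13 + 0.5·0·13² = 17.3 m
Distance in phase 3 = 17.3 m

17.3 m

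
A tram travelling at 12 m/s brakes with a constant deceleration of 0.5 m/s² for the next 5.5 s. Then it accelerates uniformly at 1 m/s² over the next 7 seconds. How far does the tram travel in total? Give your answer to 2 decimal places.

147.69 m

Phase 1 (decelerating): v₀ = 12.0 m/s, a = -0.5 m/s².
v = v₀ + at = 12.0 + (-0.5)(5.5) = 9.25 m/s
Δx = v₀t + ½at² = 12.0·5.5 + 0.5·-0.5·5.5² = 58.4 m

Phase 2 (accelerating): v₀ = 9.25 m/s, a = 1 m/s².
v = v₀ + at = 9.25 + (1)(7) = 16.2 m/s
Δx = v₀t + ½at² = 9.25·7 + 0.5·1·7² = 89.2 m
Total distance = 58.4 + 89.2 = 148 m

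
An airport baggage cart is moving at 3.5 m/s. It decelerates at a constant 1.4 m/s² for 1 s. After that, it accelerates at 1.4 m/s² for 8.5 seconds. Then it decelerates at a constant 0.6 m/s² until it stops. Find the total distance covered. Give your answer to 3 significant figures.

Phase 1 (decelerating): v₀ = 3.50 m/s, a = -1.4 m/s².
v = v₀ + at = 3.50 + (-1.4)(1) = 2.10 m/s
Δx = v₀t + ½at² = 3.50·1 + 0.5·-1.4·1² = 2.80 m

Phase 2 (accelerating): v₀ = 2.10 m/s, a = 1.4 m/s².
v = v₀ + at = 2.10 + (1.4)(8.5) = 14.0 m/s
Δx = v₀t + ½at² = 2.10·8.5 + 0.5·1.4·8.5² = 68.4 m

Phase 3 (decelerating): v₀ = 14.0 m/s, a = -0.6 m/s².
v = v₀ + at → t = (0 − 14.0) / -0.6 = 23.3 s
v² = v₀² + 2aΔx → Δx = (0² − 14.0²)/(2·-0.6) = 163 m
Total distance = 2.80 + 68.4 + 163 = 235 m

235 m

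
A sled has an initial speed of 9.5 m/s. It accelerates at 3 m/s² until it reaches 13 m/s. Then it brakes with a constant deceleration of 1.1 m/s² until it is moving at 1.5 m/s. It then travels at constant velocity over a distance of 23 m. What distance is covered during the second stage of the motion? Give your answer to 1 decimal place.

Phase 1 (accelerating): v₀ = 9.50 m/s, a = 3 m/s².
v = v₀ + at → t = (13 − 9.50) / 3 = 1.17 s
v² = v₀² + 2aΔx → Δx = (13² − 9.50²)/(2·3) = 13.1 m

Phase 2 (decelerating): v₀ = 13.0 m/s, a = -1.1 m/s².
v = v₀ + at → t = (1.5 − 13.0) / -1.1 = 10.5 s
v² = v₀² + 2aΔx → Δx = (1.5² − 13.0²)/(2·-1.1) = 75.8 m
Distance in phase 2 = 75.8 m

75.8 m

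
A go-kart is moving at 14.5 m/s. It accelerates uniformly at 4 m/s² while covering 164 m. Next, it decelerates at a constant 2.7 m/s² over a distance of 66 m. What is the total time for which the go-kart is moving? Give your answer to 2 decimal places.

Phase 1 (accelerating): v₀ = 14.5 m/s, a = 4 m/s².
v² = v₀² + 2aΔx = 14.5² + 2·4·164 = 1520 → v = 39.0 m/s
t = (v − v₀)/a = (39.0 − 14.5)/4 = 6.13 s

Phase 2 (decelerating): v₀ = 39.0 m/s, a = -2.7 m/s².
v² = v₀² + 2aΔx = 39.0² + 2·-2.7·66 = 1170 → v = 34.1 m/s
t = (v − v₀)/a = (34.1 − 39.0)/-2.7 = 1.80 s
Total time = 6.13 + 1.80 = 7.93 s

7.93 s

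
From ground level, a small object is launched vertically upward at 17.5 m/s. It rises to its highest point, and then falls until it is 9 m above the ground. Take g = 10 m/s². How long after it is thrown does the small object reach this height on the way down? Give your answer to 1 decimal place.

Phase 1 (rising): v₀ = 17.5 m/s, a = -10 m/s².
v = v₀ + at → t = (0 − 17.5) / -10 = 1.75 s
v² = v₀² + 2aΔx → Δx = (0² − 17.5²)/(2·-10) = 15.3 m

Phase 2 (falling): v₀ = 0 m/s, a = -10 m/s².
Falls 6.31 m from rest: t = √(2·6.31/10) = 1.12 s; v = g·t = 11.2 m/s.
Total time = 1.75 + 1.12 = 2.87 s

2.9 s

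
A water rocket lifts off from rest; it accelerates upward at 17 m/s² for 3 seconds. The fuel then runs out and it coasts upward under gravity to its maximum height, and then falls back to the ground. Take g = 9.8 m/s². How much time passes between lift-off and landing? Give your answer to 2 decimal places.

14.74 s

Phase 1 (powered ascent): v₀ = 0 m/s, a = 17 m/s².
v = v₀ + at = 0 + (17)(3) = 51.0 m/s
Δx = v₀t + ½at² = 0·3 + 0.5·17·3² = 76.5 m

Phase 2 (coasting upward): v₀ = 51.0 m/s, a = -9.8 m/s².
v = v₀ + at → t = (0 − 51.0) / -9.8 = 5.20 s
v² = v₀² + 2aΔx → Δx = (0² − 51.0²)/(2·-9.8) = 133 m

Phase 3 (free fall): v₀ = 0 m/s, a = -9.8 m/s².
Falls 209 m from rest: t = √(2·209/9.8) = 6.53 s; v = g·t = 64.0 m/s.
Total time = 3.00 + 5.20 + 6.53 = 14.7 s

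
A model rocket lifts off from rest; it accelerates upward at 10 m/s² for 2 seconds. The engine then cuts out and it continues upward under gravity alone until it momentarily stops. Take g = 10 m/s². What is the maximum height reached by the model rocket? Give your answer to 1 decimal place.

Phase 1 (powered ascent): v₀ = 0 m/s, a = 10 m/s².
v = v₀ + at = 0 + (10)(2) = 20.0 m/s
Δx = v₀t + ½at² = 0·2 + 0.5·10·2² = 20.0 m

Phase 2 (coasting upward): v₀ = 20.0 m/s, a = -10 m/s².
v = v₀ + at → t = (0 − 20.0) / -10 = 2.00 s
v² = v₀² + 2aΔx → Δx = (0² − 20.0²)/(2·-10) = 20.0 m
Maximum height = 20.0 + 20.0 = 40.0 m

40.0 m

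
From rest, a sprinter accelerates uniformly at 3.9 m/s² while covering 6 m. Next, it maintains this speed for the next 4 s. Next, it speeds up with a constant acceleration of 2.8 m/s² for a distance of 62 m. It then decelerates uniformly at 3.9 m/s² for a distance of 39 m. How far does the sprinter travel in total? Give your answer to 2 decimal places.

134.36 m

Phase 1 (accelerating): v₀ = 0 m/s, a = 3.9 m/s².
v² = v₀² + 2aΔx = 0² + 2·3.9·6 = 46.8 → v = 6.84 m/s
t = (v − v₀)/a = (6.84 − 0)/3.9 = 1.75 s

Phase 2 (constant speed): v₀ = 6.84 m/s, a = 0 m/s².
v = v₀ + at = 6.84 + (0)(4) = 6.84 m/s
Δx = v₀t + ½at² = 6.84·4 + 0.5·0·4² = 27.4 m

Phase 3 (accelerating): v₀ = 6.84 m/s, a = 2.8 m/s².
v² = v₀² + 2aΔx = 6.84² + 2·2.8·62 = 394 → v = 19.8 m/s
t = (v − v₀)/a = (19.8 − 6.84)/2.8 = 4.65 s

Phase 4 (decelerating): v₀ = 19.8 m/s, a = -3.9 m/s².
v² = v₀² + 2aΔx = 19.8² + 2·-3.9·39 = 89.8 → v = 9.48 m/s
t = (v − v₀)/a = (9.48 − 19.8)/-3.9 = 2.66 s
Total distance = 6.00 + 27.4 + 62.0 + 39.0 = 134 m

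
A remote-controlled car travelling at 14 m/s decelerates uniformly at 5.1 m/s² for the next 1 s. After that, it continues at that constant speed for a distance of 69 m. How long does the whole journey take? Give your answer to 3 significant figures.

8.75 s

Phase 1 (decelerating): v₀ = 14.0 m/s, a = -5.1 m/s².
v = v₀ + at = 14.0 + (-5.1)(1) = 8.90 m/s
Δx = v₀t + ½at² = 14.0·1 + 0.5·-5.1·1² = 11.4 m

Phase 2 (constant speed): v₀ = 8.90 m/s, a = 0 m/s².
Constant speed: t = d/v = 69/8.90 = 7.75 s
Total time = 1.00 + 7.75 = 8.75 s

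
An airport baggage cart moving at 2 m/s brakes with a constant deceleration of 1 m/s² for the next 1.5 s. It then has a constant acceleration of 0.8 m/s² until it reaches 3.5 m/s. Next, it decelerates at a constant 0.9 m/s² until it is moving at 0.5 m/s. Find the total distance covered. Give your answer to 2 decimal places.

Phase 1 (decelerating): v₀ = 2.00 m/s, a = -1 m/s².
v = v₀ + at = 2.00 + (-1)(1.5) = 0.500 m/s
Δx = v₀t + ½at² = 2.00·1.5 + 0.5·-1·1.5² = 1.88 m

Phase 2 (accelerating): v₀ = 0.500 m/s, a = 0.8 m/s².
v = v₀ + at → t = (3.5 − 0.500) / 0.8 = 3.75 s
v² = v₀² + 2aΔx → Δx = (3.5² − 0.500²)/(2·0.8) = 7.50 m

Phase 3 (decelerating): v₀ = 3.50 m/s, a = -0.9 m/s².
v = v₀ + at → t = (0.5 − 3.50) / -0.9 = 3.33 s
v² = v₀² + 2aΔx → Δx = (0.5² − 3.50²)/(2·-0.9) = 6.67 m
Total distance = 1.88 + 7.50 + 6.67 = 16.0 m

16.04 m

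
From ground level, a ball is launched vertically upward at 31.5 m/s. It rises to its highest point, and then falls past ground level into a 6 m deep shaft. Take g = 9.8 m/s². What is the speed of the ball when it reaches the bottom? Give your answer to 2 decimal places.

Phase 1 (rising): v₀ = 31.5 m/s, a = -9.8 m/s².
v = v₀ + at → t = (0 − 31.5) / -9.8 = 3.21 s
v² = v₀² + 2aΔx → Δx = (0² − 31.5²)/(2·-9.8) = 50.6 m

Phase 2 (falling): v₀ = 0 m/s, a = -9.8 m/s².
Falls 56.6 m from rest: t = √(2·56.6/9.8) = 3.40 s; v = g·t = 33.3 m/s.
Final speed = 33.3 m/s

33.31 m/s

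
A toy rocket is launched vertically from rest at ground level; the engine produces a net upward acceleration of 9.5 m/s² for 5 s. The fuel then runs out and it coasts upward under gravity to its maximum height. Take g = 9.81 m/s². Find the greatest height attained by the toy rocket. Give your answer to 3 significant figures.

234 m

Phase 1 (powered ascent): v₀ = 0 m/s, a = 9.5 m/s².
v = v₀ + at = 0 + (9.5)(5) = 47.5 m/s
Δx = v₀t + ½at² = 0·5 + 0.5·9.5·5² = 119 m

Phase 2 (coasting upward): v₀ = 47.5 m/s, a = -9.81 m/s².
v = v₀ + at → t = (0 − 47.5) / -9.81 = 4.84 s
v² = v₀² + 2aΔx → Δx = (0² − 47.5²)/(2·-9.81) = 115 m
Maximum height = 119 + 115 = 234 m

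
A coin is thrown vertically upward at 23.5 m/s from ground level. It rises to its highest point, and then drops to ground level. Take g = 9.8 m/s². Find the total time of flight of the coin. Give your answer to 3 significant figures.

4.80 s

Phase 1 (rising): v₀ = 23.5 m/s, a = -9.8 m/s².
v = v₀ + at → t = (0 − 23.5) / -9.8 = 2.40 s
v² = v₀² + 2aΔx → Δx = (0² − 23.5²)/(2·-9.8) = 28.2 m

Phase 2 (falling): v₀ = 0 m/s, a = -9.8 m/s².
Falls 28.2 m from rest: t = √(2·28.2/9.8) = 2.40 s; v = g·t = 23.5 m/s.
Total time = 2.40 + 2.40 = 4.80 s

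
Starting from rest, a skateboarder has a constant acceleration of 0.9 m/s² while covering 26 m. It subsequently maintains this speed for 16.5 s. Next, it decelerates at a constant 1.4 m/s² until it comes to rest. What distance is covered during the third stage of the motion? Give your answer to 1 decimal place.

16.7 m

Phase 1 (accelerating): v₀ = 0 m/s, a = 0.9 m/s².
v² = v₀² + 2aΔx = 0² + 2·0.9·26 = 46.8 → v = 6.84 m/s
t = (v − v₀)/a = (6.84 − 0)/0.9 = 7.60 s

Phase 2 (constant speed): v₀ = 6.84 m/s, a = 0 m/s².
v = v₀ + at = 6.84 + (0)(16.5) = 6.84 m/s
Δx = v₀t + ½at² = 6.84·16.5 + 0.5·0·16.5² = 113 m

Phase 3 (decelerating): v₀ = 6.84 m/s, a = -1.4 m/s².
v = v₀ + at → t = (0 − 6.84) / -1.4 = 4.89 s
v² = v₀² + 2aΔx → Δx = (0² − 6.84²)/(2·-1.4) = 16.7 m
Distance in phase 3 = 16.7 m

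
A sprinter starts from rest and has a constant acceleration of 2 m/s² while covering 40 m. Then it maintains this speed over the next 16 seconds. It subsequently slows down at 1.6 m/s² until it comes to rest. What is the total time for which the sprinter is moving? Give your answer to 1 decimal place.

30.2 s

Phase 1 (accelerating): v₀ = 0 m/s, a = 2 m/s².
v² = v₀² + 2aΔx = 0² + 2·2·40 = 160 → v = 12.6 m/s
t = (v − v₀)/a = (12.6 − 0)/2 = 6.32 s

Phase 2 (constant speed): v₀ = 12.6 m/s, a = 0 m/s².
v = v₀ + at = 12.6 + (0)(16) = 12.6 m/s
Δx = v₀t + ½at² = 12.6·16 + 0.5·0·16² = 202 m

Phase 3 (decelerating): v₀ = 12.6 m/s, a = -1.6 m/s².
v = v₀ + at → t = (0 − 12.6) / -1.6 = 7.91 s
v² = v₀² + 2aΔx → Δx = (0² − 12.6²)/(2·-1.6) = 50.0 m
Total time = 6.32 + 16.0 + 7.91 = 30.2 s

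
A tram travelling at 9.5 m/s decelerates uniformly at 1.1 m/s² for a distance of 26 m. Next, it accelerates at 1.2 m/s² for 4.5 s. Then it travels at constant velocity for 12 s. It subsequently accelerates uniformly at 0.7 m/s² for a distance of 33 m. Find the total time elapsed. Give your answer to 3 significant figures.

Phase 1 (decelerating): v₀ = 9.50 m/s, a = -1.1 m/s².
v² = v₀² + 2aΔx = 9.50² + 2·-1.1·26 = 33.0 → v = 5.75 m/s
t = (v − v₀)/a = (5.75 − 9.50)/-1.1 = 3.41 s

Phase 2 (accelerating): v₀ = 5.75 m/s, a = 1.2 m/s².
v = v₀ + at = 5.75 + (1.2)(4.5) = 11.1 m/s
Δx = v₀t + ½at² = 5.75·4.5 + 0.5·1.2·4.5² = 38.0 m

Phase 3 (constant speed): v₀ = 11.1 m/s, a = 0 m/s².
v = v₀ + at = 11.1 + (0)(12) = 11.1 m/s
Δx = v₀t + ½at² = 11.1·12 + 0.5·0·12² = 134 m

Phase 4 (accelerating): v₀ = 11.1 m/s, a = 0.7 m/s².
v² = v₀² + 2aΔx = 11.1² + 2·0.7·33 = 170 → v = 13.1 m/s
t = (v − v₀)/a = (13.1 − 11.1)/0.7 = 2.73 s
Total time = 3.41 + 4.50 + 12.0 + 2.73 = 22.6 s

22.6 s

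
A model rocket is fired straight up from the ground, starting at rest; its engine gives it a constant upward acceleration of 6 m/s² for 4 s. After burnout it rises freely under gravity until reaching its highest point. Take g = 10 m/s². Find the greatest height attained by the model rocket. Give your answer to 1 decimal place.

Phase 1 (powered ascent): v₀ = 0 m/s, a = 6 m/s².
v = v₀ + at = 0 + (6)(4) = 24.0 m/s
Δx = v₀t + ½at² = 0·4 + 0.5·6·4² = 48.0 m

Phase 2 (coasting upward): v₀ = 24.0 m/s, a = -10 m/s².
v = v₀ + at → t = (0 − 24.0) / -10 = 2.40 s
v² = v₀² + 2aΔx → Δx = (0² − 24.0²)/(2·-10) = 28.8 m
Maximum height = 48.0 + 28.8 = 76.8 m

76.8 m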